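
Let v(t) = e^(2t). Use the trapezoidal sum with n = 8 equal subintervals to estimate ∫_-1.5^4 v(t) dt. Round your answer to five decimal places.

Δt = (4 − (-1.5))/8 = 0.6875.
v(-1.5) ≈ 0.04979, v(-0.8125) ≈ 0.19691, v(-0.125) ≈ 0.77880, v(0.5625) ≈ 3.08022, v(1.25) ≈ 12.18249, v(1.9375) ≈ 48.18270, v(2.625) ≈ 190.56627, v(3.3125) ≈ 753.70421, v(4) ≈ 2980.95799.
T_8 = (Δt/2)·[v(t_0) + 2v(t_1) + ... + 2v(t_{7}) + v(t_8)].
Sum ≈ 1718.19690.

1718.19690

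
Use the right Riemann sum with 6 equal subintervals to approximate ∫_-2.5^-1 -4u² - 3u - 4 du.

Δu = (-1 − (-2.5))/6 = 0.25.
Right endpoints: -2.25, -2, -1.75, -1.5, -1.25, -1.
f(-2.25) = -17.5, f(-2) = -14, f(-1.75) = -11, f(-1.5) = -8.5, f(-1.25) = -6.5, f(-1) = -5.
Sum = Δu · [f(-2.25) + f(-2) + f(-1.75) + ...].
Sum = -15.625.

-15.625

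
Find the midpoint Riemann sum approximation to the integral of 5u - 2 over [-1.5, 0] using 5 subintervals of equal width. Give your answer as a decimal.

-8.625

Δu = (0 − (-1.5))/5 = 0.3.
Midpoints: -1.35, -1.05, -0.75, -0.45, -0.15.
f(-1.35) = -8.75, f(-1.05) = -7.25, f(-0.75) = -5.75, f(-0.45) = -4.25, f(-0.15) = -2.75.
Sum = Δu · [f(-1.35) + f(-1.05) + f(-0.75) + f(-0.45) + f(-0.15)].
Sum = -8.625.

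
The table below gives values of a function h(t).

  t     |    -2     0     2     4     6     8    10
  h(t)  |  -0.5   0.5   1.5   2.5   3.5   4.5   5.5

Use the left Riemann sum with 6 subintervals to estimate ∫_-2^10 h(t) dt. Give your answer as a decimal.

Δt = 2.
Sum = 2·[(-0.5) + 0.5 + 1.5 + 2.5 + 3.5 + 4.5] = 24.

24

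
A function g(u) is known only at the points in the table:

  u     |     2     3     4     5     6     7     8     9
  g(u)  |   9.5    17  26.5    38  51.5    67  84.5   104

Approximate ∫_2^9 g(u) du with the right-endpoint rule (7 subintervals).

388.5

Δu = 1.
Sum = 1·[17 + 26.5 + 38 + 51.5 + 67 + 84.5 + 104] = 388.5.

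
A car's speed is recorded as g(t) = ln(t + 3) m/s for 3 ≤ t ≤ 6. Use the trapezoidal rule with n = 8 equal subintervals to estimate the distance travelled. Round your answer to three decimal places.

Δt = (6 − 3)/8 = 0.375.
g(3) ≈ 1.792, g(3.375) ≈ 1.852, g(3.75) ≈ 1.910, g(4.125) ≈ 1.964, g(4.5) ≈ 2.015, g(4.875) ≈ 2.064, g(5.25) ≈ 2.110, g(5.625) ≈ 2.155, g(6) ≈ 2.197.
T_8 = (Δt/2)·[g(t_0) + 2g(t_1) + ... + 2g(t_{7}) + g(t_8)].
Sum ≈ 6.024.

6.024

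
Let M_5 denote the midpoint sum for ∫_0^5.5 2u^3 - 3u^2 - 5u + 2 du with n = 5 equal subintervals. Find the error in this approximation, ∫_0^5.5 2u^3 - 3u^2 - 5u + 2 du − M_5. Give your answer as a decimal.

7.486875

Exact integral: ∫_0^5.5 f(u) du = 226.53125.
M_5 = 219.044375.
Error = 226.53125 − 219.044375 = 7.486875.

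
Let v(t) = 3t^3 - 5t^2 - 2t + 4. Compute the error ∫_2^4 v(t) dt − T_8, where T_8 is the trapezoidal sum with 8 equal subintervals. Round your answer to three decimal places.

Exact integral: ∫_2^4 v(t) dt ≈ 82.66667.
T_8 = 83.125.
Error ≈ 82.66667 − 83.125 ≈ -0.458.

-0.458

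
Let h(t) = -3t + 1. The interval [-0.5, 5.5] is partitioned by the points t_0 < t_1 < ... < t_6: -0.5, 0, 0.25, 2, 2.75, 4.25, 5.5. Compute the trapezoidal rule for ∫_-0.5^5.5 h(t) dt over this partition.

-39

Subinterval widths: 0.5, 0.25, 1.75, 0.75, 1.5, 1.25.
h(-0.5) = 2.5, h(0) = 1, h(0.25) = 0.25, h(2) = -5, h(2.75) = -7.25, h(4.25) = -11.75, h(5.5) = -15.5.
On each subinterval the trapezoid contributes (Δt_i/2)·[h(t_{i-1}) + h(t_i)].
Sum = -39.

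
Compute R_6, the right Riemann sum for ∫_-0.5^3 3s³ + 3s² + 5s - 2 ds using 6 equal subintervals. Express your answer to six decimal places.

Δs = (3 − (-0.5))/6 = 7/12.
Right endpoints: 1/12, 2/3, 1.25, 11/6, 29/12, 3.
f(1/12) = -899/576, f(2/3) = 32/9, f(1.25) = 14.796875, f(11/6) = 2573/72, f(29/12) = 40289/576, f(3) = 121.
Sum = Δs · [f(1/12) + f(2/3) + f(1.25) + ...].
Sum ≈ 142.026476.

142.026476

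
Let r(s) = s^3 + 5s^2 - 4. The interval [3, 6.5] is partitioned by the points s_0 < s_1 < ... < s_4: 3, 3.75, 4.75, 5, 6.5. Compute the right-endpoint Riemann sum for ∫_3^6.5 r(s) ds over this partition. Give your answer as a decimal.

Subinterval widths: 0.75, 1, 0.25, 1.5.
Right endpoints: 3.75, 4.75, 5, 6.5.
r(3.75) = 119.046875, r(4.75) = 215.984375, r(5) = 246, r(6.5) = 481.875.
Sum = Σ Δs_i · r(s_i).
Sum = 1089.58203125.

1089.58203125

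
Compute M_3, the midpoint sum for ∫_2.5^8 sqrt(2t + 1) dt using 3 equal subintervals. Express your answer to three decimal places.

Δt = (8 − 2.5)/3 = 11/6.
Midpoints: 41/12, 5.25, 85/12.
f(41/12) ≈ 2.799, f(5.25) ≈ 3.391, f(85/12) ≈ 3.894.
Sum = Δt · [f(41/12) + f(5.25) + f(85/12)].
Sum ≈ 18.488.

18.488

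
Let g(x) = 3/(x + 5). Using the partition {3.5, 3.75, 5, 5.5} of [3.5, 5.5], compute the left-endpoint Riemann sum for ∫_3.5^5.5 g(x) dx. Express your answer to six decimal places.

Subinterval widths: 0.25, 1.25, 0.5.
Left endpoints: 3.5, 3.75, 5.
g(3.5) = 6/17, g(3.75) = 12/35, g(5) = 0.3.
Sum = Σ Δx_i · g(x_i).
Sum ≈ 0.666807.

0.666807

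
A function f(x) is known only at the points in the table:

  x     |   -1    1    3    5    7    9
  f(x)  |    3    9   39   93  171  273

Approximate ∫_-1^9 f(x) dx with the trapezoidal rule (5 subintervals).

900

Δx = 2.
T_5 = (2/2)·[3 + 2·9 + 2·39 + 2·93 + 2·171 + 273] = 900.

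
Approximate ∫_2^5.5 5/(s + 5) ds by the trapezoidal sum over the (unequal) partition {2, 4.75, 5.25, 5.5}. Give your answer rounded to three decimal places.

2.058

Subinterval widths: 2.75, 0.5, 0.25.
f(2) = 5/7, f(4.75) = 20/39, f(5.25) = 20/41, f(5.5) = 10/21.
On each subinterval the trapezoid contributes (Δs_i/2)·[f(s_{i-1}) + f(s_i)].
Sum ≈ 2.058.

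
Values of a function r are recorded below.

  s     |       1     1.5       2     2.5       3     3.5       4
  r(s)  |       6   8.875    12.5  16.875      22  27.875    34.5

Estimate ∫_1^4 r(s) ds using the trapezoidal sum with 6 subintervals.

54.1875

Δs = 0.5.
T_6 = (0.5/2)·[6 + 2·8.875 + 2·12.5 + 2·16.875 + 2·22 + 2·27.875 + 34.5] = 54.1875.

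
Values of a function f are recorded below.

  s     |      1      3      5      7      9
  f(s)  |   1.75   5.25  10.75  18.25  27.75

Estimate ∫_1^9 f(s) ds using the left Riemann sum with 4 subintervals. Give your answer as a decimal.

Δs = 2.
Sum = 2·[1.75 + 5.25 + 10.75 + 18.25] = 72.

72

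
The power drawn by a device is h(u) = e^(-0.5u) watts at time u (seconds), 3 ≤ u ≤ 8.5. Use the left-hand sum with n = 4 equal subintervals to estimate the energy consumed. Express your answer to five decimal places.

Δu = (8.5 − 3)/4 = 1.375.
Left endpoints: 3, 4.375, 5.75, 7.125.
h(3) ≈ 0.22313, h(4.375) ≈ 0.11220, h(5.75) ≈ 0.05642, h(7.125) ≈ 0.02837.
Sum = Δu · [h(3) + h(4.375) + h(5.75) + h(7.125)].
Sum ≈ 0.57765.

0.57765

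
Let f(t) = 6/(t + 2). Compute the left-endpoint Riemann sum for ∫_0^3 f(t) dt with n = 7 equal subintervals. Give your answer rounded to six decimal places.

Δt = (3 − 0)/7 = 3/7.
Left endpoints: 0, 3/7, 6/7, 9/7, 12/7, 15/7, 18/7.
f(0) = 3, f(3/7) = 42/17, f(6/7) = 2.1, f(9/7) = 42/23, f(12/7) = 21/13, f(15/7) = 42/29, f(18/7) = 1.3125.
Sum = Δt · [f(0) + f(3/7) + f(6/7) + ...].
Sum ≈ 5.902644.

5.902644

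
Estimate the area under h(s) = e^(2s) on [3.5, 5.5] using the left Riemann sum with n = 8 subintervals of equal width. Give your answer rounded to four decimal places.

Δs = (5.5 − 3.5)/8 = 0.25.
Left endpoints: 3.5, 3.75, 4, 4.25, 4.5, 4.75, 5, 5.25.
h(3.5) ≈ 1096.6332, h(3.75) ≈ 1808.0424, h(4) ≈ 2980.9580, h(4.25) ≈ 4914.7688, h(4.5) ≈ 8103.0839, h(4.75) ≈ 13359.7268, h(5) ≈ 22026.4658, h(5.25) ≈ 36315.5027.
Sum = Δs · [h(3.5) + h(3.75) + h(4) + ...].
Sum ≈ 22651.2954.

22651.2954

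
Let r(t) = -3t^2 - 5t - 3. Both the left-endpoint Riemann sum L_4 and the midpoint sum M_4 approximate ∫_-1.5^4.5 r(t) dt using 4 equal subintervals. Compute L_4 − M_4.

L_4 = -101.25.
M_4 = -154.125.
L_4 − M_4 = 52.875.

52.875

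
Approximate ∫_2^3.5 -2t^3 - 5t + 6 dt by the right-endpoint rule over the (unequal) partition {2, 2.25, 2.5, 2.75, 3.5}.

Subinterval widths: 0.25, 0.25, 0.25, 0.75.
Right endpoints: 2.25, 2.5, 2.75, 3.5.
f(2.25) = -28.03125, f(2.5) = -37.75, f(2.75) = -49.34375, f(3.5) = -97.25.
Sum = Σ Δt_i · f(t_i).
Sum = -101.71875.

-101.71875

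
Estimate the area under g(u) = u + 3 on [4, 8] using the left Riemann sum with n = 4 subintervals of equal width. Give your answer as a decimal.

34

Δu = (8 − 4)/4 = 1.
Left endpoints: 4, 5, 6, 7.
g(4) = 7, g(5) = 8, g(6) = 9, g(7) = 10.
Sum = Δu · [g(4) + g(5) + g(6) + g(7)].
Sum = 34.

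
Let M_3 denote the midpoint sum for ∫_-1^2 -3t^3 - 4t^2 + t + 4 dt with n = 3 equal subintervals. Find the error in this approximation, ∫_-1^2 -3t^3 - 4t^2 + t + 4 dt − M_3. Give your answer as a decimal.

-2.125

Exact integral: ∫_-1^2 f(t) dt = -9.75.
M_3 = -7.625.
Error = -9.75 − (-7.625) = -2.125.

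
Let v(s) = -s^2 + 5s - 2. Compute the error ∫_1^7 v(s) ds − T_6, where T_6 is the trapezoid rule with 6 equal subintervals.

1

Exact integral: ∫_1^7 v(s) ds = -6.
T_6 = -7.
Error = -6 − (-7) = 1.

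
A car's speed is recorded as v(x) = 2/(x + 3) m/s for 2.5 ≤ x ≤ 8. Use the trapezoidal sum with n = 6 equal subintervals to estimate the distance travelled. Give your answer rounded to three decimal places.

1.390

Δx = (8 − 2.5)/6 = 11/12.
v(2.5) = 4/11, v(41/12) = 24/77, v(13/3) = 3/11, v(5.25) = 8/33, v(37/6) = 12/55, v(85/12) = 24/121, v(8) = 2/11.
T_6 = (Δx/2)·[v(x_0) + 2v(x_1) + ... + 2v(x_{5}) + v(x_6)].
Sum ≈ 1.390.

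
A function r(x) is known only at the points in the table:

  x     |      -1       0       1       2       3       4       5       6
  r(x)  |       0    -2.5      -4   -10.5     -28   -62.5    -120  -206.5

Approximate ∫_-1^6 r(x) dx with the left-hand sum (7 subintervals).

-227.5

Δx = 1.
Sum = 1·[0 + (-2.5) + (-4) + (-10.5) + (-28) + (-62.5) + (-120)] = -227.5.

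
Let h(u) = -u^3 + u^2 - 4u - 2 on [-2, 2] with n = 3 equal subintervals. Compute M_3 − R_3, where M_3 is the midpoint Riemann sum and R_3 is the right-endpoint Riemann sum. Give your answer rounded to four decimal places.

M_3 ≈ -3.259259.
R_3 ≈ -22.814815.
M_3 − R_3 ≈ 19.5556.

19.5556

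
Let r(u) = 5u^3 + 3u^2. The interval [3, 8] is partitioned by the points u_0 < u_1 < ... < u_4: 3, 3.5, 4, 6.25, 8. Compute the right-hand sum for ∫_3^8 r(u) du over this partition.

Subinterval widths: 0.5, 0.5, 2.25, 1.75.
Right endpoints: 3.5, 4, 6.25, 8.
r(3.5) = 251.125, r(4) = 368, r(6.25) = 1337.890625, r(8) = 2752.
Sum = Σ Δu_i · r(u_i).
Sum = 8135.81640625.

8135.81640625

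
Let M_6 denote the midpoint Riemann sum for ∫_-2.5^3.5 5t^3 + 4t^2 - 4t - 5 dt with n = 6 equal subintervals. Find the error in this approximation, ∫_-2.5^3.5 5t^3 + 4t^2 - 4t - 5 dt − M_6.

Exact integral: ∫_-2.5^3.5 f(t) dt = 174.75.
M_6 = 169.
Error = 174.75 − 169 = 5.75.

5.75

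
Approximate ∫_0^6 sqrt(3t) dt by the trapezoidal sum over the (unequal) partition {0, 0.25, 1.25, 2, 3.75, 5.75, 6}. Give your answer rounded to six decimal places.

16.789305

Subinterval widths: 0.25, 1, 0.75, 1.75, 2, 0.25.
f(0) ≈ 0.000000, f(0.25) ≈ 0.866025, f(1.25) ≈ 1.936492, f(2) ≈ 2.449490, f(3.75) ≈ 3.354102, f(5.75) ≈ 4.153312, f(6) ≈ 4.242641.
On each subinterval the trapezoid contributes (Δt_i/2)·[f(t_{i-1}) + f(t_i)].
Sum ≈ 16.789305.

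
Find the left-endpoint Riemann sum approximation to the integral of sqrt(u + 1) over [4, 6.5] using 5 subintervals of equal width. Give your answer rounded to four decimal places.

Δu = (6.5 − 4)/5 = 0.5.
Left endpoints: 4, 4.5, 5, 5.5, 6.
f(4) ≈ 2.2361, f(4.5) ≈ 2.3452, f(5) ≈ 2.4495, f(5.5) ≈ 2.5495, f(6) ≈ 2.6458.
Sum = Δu · [f(4) + f(4.5) + f(5) + f(5.5) + f(6)].
Sum ≈ 6.1130.

6.1130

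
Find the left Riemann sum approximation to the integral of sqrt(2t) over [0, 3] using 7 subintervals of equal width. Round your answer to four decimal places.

4.2979

Δt = (3 − 0)/7 = 3/7.
Left endpoints: 0, 3/7, 6/7, 9/7, 12/7, 15/7, 18/7.
f(0) ≈ 0.0000, f(3/7) ≈ 0.9258, f(6/7) ≈ 1.3093, f(9/7) ≈ 1.6036, f(12/7) ≈ 1.8516, f(15/7) ≈ 2.0702, f(18/7) ≈ 2.2678.
Sum = Δt · [f(0) + f(3/7) + f(6/7) + ...].
Sum ≈ 4.2979.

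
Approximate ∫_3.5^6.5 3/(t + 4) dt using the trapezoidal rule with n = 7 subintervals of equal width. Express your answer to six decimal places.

Δt = (6.5 − 3.5)/7 = 3/7.
f(3.5) = 0.4, f(55/14) = 14/37, f(61/14) = 14/39, f(67/14) = 14/41, f(73/14) = 14/43, f(79/14) = 14/45, f(85/14) = 14/47, f(6.5) = 2/7.
T_7 = (Δt/2)·[f(t_0) + 2f(t_1) + ... + 2f(t_{6}) + f(t_7)].
Sum ≈ 1.009816.

1.009816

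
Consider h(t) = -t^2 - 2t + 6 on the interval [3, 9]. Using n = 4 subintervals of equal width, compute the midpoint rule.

Δt = (9 − 3)/4 = 1.5.
Midpoints: 3.75, 5.25, 6.75, 8.25.
h(3.75) = -15.5625, h(5.25) = -32.0625, h(6.75) = -53.0625, h(8.25) = -78.5625.
Sum = Δt · [h(3.75) + h(5.25) + h(6.75) + h(8.25)].
Sum = -268.875.

-268.875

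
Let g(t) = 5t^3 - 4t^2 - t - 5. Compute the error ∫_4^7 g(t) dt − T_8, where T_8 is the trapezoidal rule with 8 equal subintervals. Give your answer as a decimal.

-5.51953125

Exact integral: ∫_4^7 g(t) dt = 2277.75.
T_8 = 2283.26953125.
Error = 2277.75 − 2283.26953125 = -5.51953125.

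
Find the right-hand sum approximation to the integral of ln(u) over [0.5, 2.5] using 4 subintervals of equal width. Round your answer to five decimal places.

1.00745

Δu = (2.5 − 0.5)/4 = 0.5.
Right endpoints: 1, 1.5, 2, 2.5.
f(1) ≈ 0.00000, f(1.5) ≈ 0.40547, f(2) ≈ 0.69315, f(2.5) ≈ 0.91629.
Sum = Δu · [f(1) + f(1.5) + f(2) + f(2.5)].
Sum ≈ 1.00745.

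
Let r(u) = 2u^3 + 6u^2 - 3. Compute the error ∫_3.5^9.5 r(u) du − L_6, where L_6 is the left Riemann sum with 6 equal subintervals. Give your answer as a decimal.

1003.5

Exact integral: ∫_3.5^9.5 r(u) du = 5608.5.
L_6 = 4605.
Error = 5608.5 − 4605 = 1003.5.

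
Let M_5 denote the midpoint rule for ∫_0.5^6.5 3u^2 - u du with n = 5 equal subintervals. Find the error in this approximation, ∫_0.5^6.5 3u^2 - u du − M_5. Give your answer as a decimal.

Exact integral: ∫_0.5^6.5 f(u) du = 253.5.
M_5 = 251.34.
Error = 253.5 − 251.34 = 2.16.

2.16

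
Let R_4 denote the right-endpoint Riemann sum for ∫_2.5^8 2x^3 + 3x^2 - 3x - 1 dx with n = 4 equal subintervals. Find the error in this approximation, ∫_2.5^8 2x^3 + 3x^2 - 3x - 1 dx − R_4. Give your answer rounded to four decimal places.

-850.0723

Exact integral: ∫_2.5^8 f(x) dx = 2432.71875.
R_4 ≈ 3282.791016.
Error ≈ 2432.71875 − 3282.791016 ≈ -850.0723.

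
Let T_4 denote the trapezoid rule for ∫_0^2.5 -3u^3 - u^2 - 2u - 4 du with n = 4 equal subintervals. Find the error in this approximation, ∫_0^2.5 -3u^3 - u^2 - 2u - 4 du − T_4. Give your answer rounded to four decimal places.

Exact integral: ∫_0^2.5 f(u) du ≈ -50.755208.
T_4 ≈ -52.749023.
Error ≈ -50.755208 − (-52.749023) ≈ 1.9938.

1.9938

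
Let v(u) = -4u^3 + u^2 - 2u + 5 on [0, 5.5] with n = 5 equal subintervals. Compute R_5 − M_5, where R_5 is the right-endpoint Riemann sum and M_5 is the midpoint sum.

R_5 = -1253.285.
M_5 = -844.6075.
R_5 − M_5 = -408.6775.

-408.6775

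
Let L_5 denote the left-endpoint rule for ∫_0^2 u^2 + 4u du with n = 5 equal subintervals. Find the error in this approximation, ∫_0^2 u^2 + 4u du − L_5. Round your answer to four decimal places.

Exact integral: ∫_0^2 f(u) du ≈ 10.666667.
L_5 = 8.32.
Error ≈ 10.666667 − 8.32 ≈ 2.3467.

2.3467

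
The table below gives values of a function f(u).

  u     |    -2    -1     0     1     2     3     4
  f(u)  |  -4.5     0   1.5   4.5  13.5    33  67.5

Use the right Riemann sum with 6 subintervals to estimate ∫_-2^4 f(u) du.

Δu = 1.
Sum = 1·[0 + 1.5 + 4.5 + 13.5 + 33 + 67.5] = 120.

120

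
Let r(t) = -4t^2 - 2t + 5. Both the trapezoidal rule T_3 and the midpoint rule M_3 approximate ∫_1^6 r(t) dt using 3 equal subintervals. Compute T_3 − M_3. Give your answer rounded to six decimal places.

-13.888889

T_3 ≈ -305.92592593.
M_3 ≈ -292.03703704.
T_3 − M_3 ≈ -13.888889.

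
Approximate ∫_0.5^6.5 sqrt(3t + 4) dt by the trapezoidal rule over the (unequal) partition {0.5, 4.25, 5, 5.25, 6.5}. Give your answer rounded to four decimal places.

22.1481

Subinterval widths: 3.75, 0.75, 0.25, 1.25.
f(0.5) ≈ 2.3452, f(4.25) ≈ 4.0927, f(5) ≈ 4.3589, f(5.25) ≈ 4.4441, f(6.5) ≈ 4.8477.
On each subinterval the trapezoid contributes (Δt_i/2)·[f(t_{i-1}) + f(t_i)].
Sum ≈ 22.1481.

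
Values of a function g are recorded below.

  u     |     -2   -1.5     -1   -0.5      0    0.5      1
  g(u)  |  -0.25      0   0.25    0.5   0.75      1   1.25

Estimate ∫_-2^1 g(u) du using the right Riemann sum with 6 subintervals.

1.875

Δu = 0.5.
Sum = 0.5·[0 + 0.25 + 0.5 + 0.75 + 1 + 1.25] = 1.875.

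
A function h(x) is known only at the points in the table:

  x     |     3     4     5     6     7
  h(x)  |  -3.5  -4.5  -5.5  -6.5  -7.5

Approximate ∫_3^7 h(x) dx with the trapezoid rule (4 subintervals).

-22

Δx = 1.
T_4 = (1/2)·[(-3.5) + 2·(-4.5) + 2·(-5.5) + 2·(-6.5) + (-7.5)] = -22.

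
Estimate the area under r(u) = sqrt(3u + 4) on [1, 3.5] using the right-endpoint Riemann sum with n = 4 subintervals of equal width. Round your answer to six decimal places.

8.511792

Δu = (3.5 − 1)/4 = 0.625.
Right endpoints: 1.625, 2.25, 2.875, 3.5.
r(1.625) ≈ 2.979094, r(2.25) ≈ 3.278719, r(2.875) ≈ 3.553168, r(3.5) ≈ 3.807887.
Sum = Δu · [r(1.625) + r(2.25) + r(2.875) + r(3.5)].
Sum ≈ 8.511792.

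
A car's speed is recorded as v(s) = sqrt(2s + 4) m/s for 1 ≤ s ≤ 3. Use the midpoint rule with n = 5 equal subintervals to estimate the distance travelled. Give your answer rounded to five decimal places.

5.64256

Δs = (3 − 1)/5 = 0.4.
Midpoints: 1.2, 1.6, 2, 2.4, 2.8.
v(1.2) ≈ 2.52982, v(1.6) ≈ 2.68328, v(2) ≈ 2.82843, v(2.4) ≈ 2.96648, v(2.8) ≈ 3.09839.
Sum = Δs · [v(1.2) + v(1.6) + v(2) + v(2.4) + v(2.8)].
Sum ≈ 5.64256.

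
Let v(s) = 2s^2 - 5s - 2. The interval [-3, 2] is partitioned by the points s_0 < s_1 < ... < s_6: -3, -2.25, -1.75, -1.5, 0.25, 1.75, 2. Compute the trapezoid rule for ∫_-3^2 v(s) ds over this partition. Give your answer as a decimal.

28.9375

Subinterval widths: 0.75, 0.5, 0.25, 1.75, 1.5, 0.25.
v(-3) = 31, v(-2.25) = 19.375, v(-1.75) = 12.875, v(-1.5) = 10, v(0.25) = -3.125, v(1.75) = -4.625, v(2) = -4.
On each subinterval the trapezoid contributes (Δs_i/2)·[v(s_{i-1}) + v(s_i)].
Sum = 28.9375.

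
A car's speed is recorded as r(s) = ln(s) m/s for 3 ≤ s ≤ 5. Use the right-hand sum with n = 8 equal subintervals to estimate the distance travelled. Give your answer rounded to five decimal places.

2.81451

Δs = (5 − 3)/8 = 0.25.
Right endpoints: 3.25, 3.5, 3.75, 4, 4.25, 4.5, 4.75, 5.
r(3.25) ≈ 1.17865, r(3.5) ≈ 1.25276, r(3.75) ≈ 1.32176, r(4) ≈ 1.38629, r(4.25) ≈ 1.44692, r(4.5) ≈ 1.50408, r(4.75) ≈ 1.55814, r(5) ≈ 1.60944.
Sum = Δs · [r(3.25) + r(3.5) + r(3.75) + ...].
Sum ≈ 2.81451.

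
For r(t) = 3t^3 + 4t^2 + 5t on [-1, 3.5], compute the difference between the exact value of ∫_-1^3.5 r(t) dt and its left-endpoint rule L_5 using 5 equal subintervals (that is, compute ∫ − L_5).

Exact integral: ∫_-1^3.5 r(t) dt = 198.421875.
L_5 = 118.08.
Error = 198.421875 − 118.08 = 80.341875.

80.341875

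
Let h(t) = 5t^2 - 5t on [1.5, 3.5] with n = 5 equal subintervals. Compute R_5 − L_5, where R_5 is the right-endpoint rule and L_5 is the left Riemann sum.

R_5 = 49.1.
L_5 = 33.1.
R_5 − L_5 = 16.

16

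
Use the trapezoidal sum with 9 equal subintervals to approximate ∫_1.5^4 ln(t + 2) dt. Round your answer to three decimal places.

Δt = (4 − 1.5)/9 = 5/18.
f(1.5) ≈ 1.253, f(16/9) ≈ 1.329, f(37/18) ≈ 1.400, f(7/3) ≈ 1.466, f(47/18) ≈ 1.528, f(26/9) ≈ 1.587, f(19/6) ≈ 1.642, f(31/9) ≈ 1.695, f(67/18) ≈ 1.744, f(4) ≈ 1.792.
T_9 = (Δt/2)·[f(t_0) + 2f(t_1) + ... + 2f(t_{8}) + f(t_9)].
Sum ≈ 3.865.

3.865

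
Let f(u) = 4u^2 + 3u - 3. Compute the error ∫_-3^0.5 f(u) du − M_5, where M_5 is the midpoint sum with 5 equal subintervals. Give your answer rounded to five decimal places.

Exact integral: ∫_-3^0.5 f(u) du ≈ 12.5416667.
M_5 = 11.97.
Error ≈ 12.5416667 − 11.97 ≈ 0.57167.

0.57167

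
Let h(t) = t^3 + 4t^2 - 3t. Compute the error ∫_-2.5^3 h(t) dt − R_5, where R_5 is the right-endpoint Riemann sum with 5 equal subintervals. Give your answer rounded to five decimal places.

Exact integral: ∫_-2.5^3 h(t) dt ≈ 63.1927083.
R_5 = 88.88.
Error ≈ 63.1927083 − 88.88 ≈ -25.68729.

-25.68729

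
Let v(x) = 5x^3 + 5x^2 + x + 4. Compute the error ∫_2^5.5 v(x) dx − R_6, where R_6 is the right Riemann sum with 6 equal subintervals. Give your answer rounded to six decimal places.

Exact integral: ∫_2^5.5 v(x) dx ≈ 1414.91145833.
R_6 ≈ 1697.33492477.
Error ≈ 1414.91145833 − 1697.33492477 ≈ -282.423466.

-282.423466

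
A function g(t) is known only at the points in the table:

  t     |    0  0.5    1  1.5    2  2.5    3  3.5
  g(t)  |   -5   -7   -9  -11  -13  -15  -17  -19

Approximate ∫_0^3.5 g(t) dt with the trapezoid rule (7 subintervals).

-42

Δt = 0.5.
T_7 = (0.5/2)·[(-5) + 2·(-7) + 2·(-9) + 2·(-11) + 2·(-13) + 2·(-15) + 2·(-17) + (-19)] = -42.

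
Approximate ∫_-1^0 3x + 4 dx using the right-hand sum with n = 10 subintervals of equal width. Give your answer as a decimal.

2.65

Δx = (0 − (-1))/10 = 0.1.
Right endpoints: -0.9, -0.8, -0.7, -0.6, -0.5, -0.4, -0.3, -0.2, -0.1, 0.
f(-0.9) = 1.3, f(-0.8) = 1.6, f(-0.7) = 1.9, f(-0.6) = 2.2, f(-0.5) = 2.5, f(-0.4) = 2.8, f(-0.3) = 3.1, f(-0.2) = 3.4, f(-0.1) = 3.7, f(0) = 4.
Sum = Δx · [f(-0.9) + f(-0.8) + f(-0.7) + ...].
Sum = 2.65.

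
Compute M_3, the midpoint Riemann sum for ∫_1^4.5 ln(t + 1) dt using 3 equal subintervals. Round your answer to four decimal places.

4.5074

Δt = (4.5 − 1)/3 = 7/6.
Midpoints: 19/12, 2.75, 47/12.
f(19/12) ≈ 0.9491, f(2.75) ≈ 1.3218, f(47/12) ≈ 1.5926.
Sum = Δt · [f(19/12) + f(2.75) + f(47/12)].
Sum ≈ 4.5074.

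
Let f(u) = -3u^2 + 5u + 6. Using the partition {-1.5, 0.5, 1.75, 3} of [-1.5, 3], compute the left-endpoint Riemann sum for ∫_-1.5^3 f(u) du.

Subinterval widths: 2, 1.25, 1.25.
Left endpoints: -1.5, 0.5, 1.75.
f(-1.5) = -8.25, f(0.5) = 7.75, f(1.75) = 5.5625.
Sum = Σ Δu_i · f(u_i).
Sum = 0.140625.

0.140625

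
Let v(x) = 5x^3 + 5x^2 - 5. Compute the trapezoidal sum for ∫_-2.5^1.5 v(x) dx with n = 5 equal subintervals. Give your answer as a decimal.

Δx = (1.5 − (-2.5))/5 = 0.8.
v(-2.5) = -51.875, v(-1.7) = -15.115, v(-0.9) = -4.595, v(-0.1) = -4.955, v(0.7) = -0.835, v(1.5) = 23.125.
T_5 = (Δx/2)·[v(x_0) + 2v(x_1) + ... + 2v(x_{4}) + v(x_5)].
Sum = -31.9.

-31.9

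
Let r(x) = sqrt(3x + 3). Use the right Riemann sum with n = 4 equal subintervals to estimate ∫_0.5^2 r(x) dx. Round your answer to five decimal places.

4.04101

Δx = (2 − 0.5)/4 = 0.375.
Right endpoints: 0.875, 1.25, 1.625, 2.
r(0.875) ≈ 2.37171, r(1.25) ≈ 2.59808, r(1.625) ≈ 2.80624, r(2) ≈ 3.00000.
Sum = Δx · [r(0.875) + r(1.25) + r(1.625) + r(2)].
Sum ≈ 4.04101.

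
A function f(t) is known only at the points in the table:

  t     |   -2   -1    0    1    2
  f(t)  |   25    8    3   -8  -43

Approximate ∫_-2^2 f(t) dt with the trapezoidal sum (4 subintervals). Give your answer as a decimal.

Δt = 1.
T_4 = (1/2)·[25 + 2·8 + 2·3 + 2·(-8) + (-43)] = -6.

-6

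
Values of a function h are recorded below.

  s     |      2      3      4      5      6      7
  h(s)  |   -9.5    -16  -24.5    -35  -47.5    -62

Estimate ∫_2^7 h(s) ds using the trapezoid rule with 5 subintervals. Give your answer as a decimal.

Δs = 1.
T_5 = (1/2)·[(-9.5) + 2·(-16) + 2·(-24.5) + 2·(-35) + 2·(-47.5) + (-62)] = -158.75.

-158.75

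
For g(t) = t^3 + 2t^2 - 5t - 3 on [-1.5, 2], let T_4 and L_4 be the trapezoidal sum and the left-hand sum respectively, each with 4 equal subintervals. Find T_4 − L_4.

-1.1484375

T_4 ≈ -3.329102.
L_4 ≈ -2.180664.
T_4 − L_4 = -1.1484375.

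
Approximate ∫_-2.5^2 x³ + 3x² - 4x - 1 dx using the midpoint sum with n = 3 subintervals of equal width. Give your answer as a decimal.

Δx = (2 − (-2.5))/3 = 1.5.
Midpoints: -1.75, -0.25, 1.25.
f(-1.75) = 9.828125, f(-0.25) = 0.171875, f(1.25) = 0.640625.
Sum = Δx · [f(-1.75) + f(-0.25) + f(1.25)].
Sum = 15.9609375.

15.9609375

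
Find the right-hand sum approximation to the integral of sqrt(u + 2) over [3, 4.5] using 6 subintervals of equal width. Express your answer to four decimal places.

3.6334

Δu = (4.5 − 3)/6 = 0.25.
Right endpoints: 3.25, 3.5, 3.75, 4, 4.25, 4.5.
f(3.25) ≈ 2.2913, f(3.5) ≈ 2.3452, f(3.75) ≈ 2.3979, f(4) ≈ 2.4495, f(4.25) ≈ 2.5000, f(4.5) ≈ 2.5495.
Sum = Δu · [f(3.25) + f(3.5) + f(3.75) + ...].
Sum ≈ 3.6334.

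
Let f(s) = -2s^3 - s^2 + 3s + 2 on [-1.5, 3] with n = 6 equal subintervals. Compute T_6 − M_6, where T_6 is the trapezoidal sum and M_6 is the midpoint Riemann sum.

-3.48046875

T_6 = -31.2890625.
M_6 = -27.80859375.
T_6 − M_6 = -3.48046875.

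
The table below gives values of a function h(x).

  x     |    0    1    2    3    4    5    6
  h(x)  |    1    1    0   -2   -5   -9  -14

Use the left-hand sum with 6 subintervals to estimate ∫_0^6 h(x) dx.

-14

Δx = 1.
Sum = 1·[1 + 1 + 0 + (-2) + (-5) + (-9)] = -14.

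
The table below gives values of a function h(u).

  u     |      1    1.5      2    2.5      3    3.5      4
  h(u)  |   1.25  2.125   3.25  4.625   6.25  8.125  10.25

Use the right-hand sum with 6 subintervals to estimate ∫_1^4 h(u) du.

17.3125

Δu = 0.5.
Sum = 0.5·[2.125 + 3.25 + 4.625 + 6.25 + 8.125 + 10.25] = 17.3125.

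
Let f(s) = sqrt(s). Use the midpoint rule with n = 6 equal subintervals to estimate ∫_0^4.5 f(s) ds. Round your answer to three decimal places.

Δs = (4.5 − 0)/6 = 0.75.
Midpoints: 0.375, 1.125, 1.875, 2.625, 3.375, 4.125.
f(0.375) ≈ 0.612, f(1.125) ≈ 1.061, f(1.875) ≈ 1.369, f(2.625) ≈ 1.620, f(3.375) ≈ 1.837, f(4.125) ≈ 2.031.
Sum = Δs · [f(0.375) + f(1.125) + f(1.875) + ...].
Sum ≈ 6.398.

6.398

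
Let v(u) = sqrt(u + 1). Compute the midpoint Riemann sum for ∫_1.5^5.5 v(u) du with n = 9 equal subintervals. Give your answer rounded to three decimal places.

8.414

Δu = (5.5 − 1.5)/9 = 4/9.
Midpoints: 31/18, 13/6, 47/18, 55/18, 3.5, 71/18, 79/18, 29/6, 95/18.
v(31/18) ≈ 1.650, v(13/6) ≈ 1.780, v(47/18) ≈ 1.900, v(55/18) ≈ 2.014, v(3.5) ≈ 2.121, v(71/18) ≈ 2.224, v(79/18) ≈ 2.321, v(29/6) ≈ 2.415, v(95/18) ≈ 2.506.
Sum = Δu · [v(31/18) + v(13/6) + v(47/18) + ...].
Sum ≈ 8.414.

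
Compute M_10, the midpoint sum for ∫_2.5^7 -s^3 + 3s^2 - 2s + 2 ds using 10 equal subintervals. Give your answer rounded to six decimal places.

-296.005078

Δs = (7 − 2.5)/10 = 0.45.
Midpoints: 2.725, 3.175, 3.625, 4.075, 4.525, 4.975, 5.425, 5.875, 6.325, 6.775.
f(2.725) = -90109/64000, f(3.175) = -391303/64000, f(3.625) = -6893/512, f(4.075) = -1536067/64000, f(4.525) = -2449621/64000, f(4.975) = -3637279/64000, f(5.425) = -5134033/64000, f(5.875) = -55799/512, f(6.325) = -9194797/64000, f(6.775) = -11828791/64000.
Sum = Δs · [f(2.725) + f(3.175) + f(3.625) + ...].
Sum ≈ -296.005078.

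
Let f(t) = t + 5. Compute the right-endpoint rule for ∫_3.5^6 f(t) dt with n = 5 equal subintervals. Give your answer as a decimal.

25

Δt = (6 − 3.5)/5 = 0.5.
Right endpoints: 4, 4.5, 5, 5.5, 6.
f(4) = 9, f(4.5) = 9.5, f(5) = 10, f(5.5) = 10.5, f(6) = 11.
Sum = Δt · [f(4) + f(4.5) + f(5) + f(5.5) + f(6)].
Sum = 25.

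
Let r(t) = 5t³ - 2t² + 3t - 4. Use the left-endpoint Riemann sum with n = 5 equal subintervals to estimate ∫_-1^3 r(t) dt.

Δt = (3 − (-1))/5 = 0.8.
Left endpoints: -1, -0.2, 0.6, 1.4, 2.2.
r(-1) = -14, r(-0.2) = -4.72, r(0.6) = -1.84, r(1.4) = 10, r(2.2) = 46.16.
Sum = Δt · [r(-1) + r(-0.2) + r(0.6) + r(1.4) + r(2.2)].
Sum = 28.48.

28.48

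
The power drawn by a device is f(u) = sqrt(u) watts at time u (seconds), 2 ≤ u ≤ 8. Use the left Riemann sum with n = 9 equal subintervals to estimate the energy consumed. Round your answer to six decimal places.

12.721392

Δu = (8 − 2)/9 = 2/3.
Left endpoints: 2, 8/3, 10/3, 4, 14/3, 16/3, 6, 20/3, 22/3.
f(2) ≈ 1.414214, f(8/3) ≈ 1.632993, f(10/3) ≈ 1.825742, f(4) ≈ 2.000000, f(14/3) ≈ 2.160247, f(16/3) ≈ 2.309401, f(6) ≈ 2.449490, f(20/3) ≈ 2.581989, f(22/3) ≈ 2.708013.
Sum = Δu · [f(2) + f(8/3) + f(10/3) + ...].
Sum ≈ 12.721392.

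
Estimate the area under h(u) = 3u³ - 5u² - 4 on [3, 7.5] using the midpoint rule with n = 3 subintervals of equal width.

1600.5234375

Δu = (7.5 − 3)/3 = 1.5.
Midpoints: 3.75, 5.25, 6.75.
h(3.75) = 83.890625, h(5.25) = 292.296875, h(6.75) = 690.828125.
Sum = Δu · [h(3.75) + h(5.25) + h(6.75)].
Sum = 1600.5234375.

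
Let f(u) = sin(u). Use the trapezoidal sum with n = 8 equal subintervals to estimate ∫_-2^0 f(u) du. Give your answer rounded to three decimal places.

-1.409

Δu = (0 − (-2))/8 = 0.25.
f(-2) ≈ -0.909, f(-1.75) ≈ -0.984, f(-1.5) ≈ -0.997, f(-1.25) ≈ -0.949, f(-1) ≈ -0.841, f(-0.75) ≈ -0.682, f(-0.5) ≈ -0.479, f(-0.25) ≈ -0.247, f(0) ≈ 0.000.
T_8 = (Δu/2)·[f(u_0) + 2f(u_1) + ... + 2f(u_{7}) + f(u_8)].
Sum ≈ -1.409.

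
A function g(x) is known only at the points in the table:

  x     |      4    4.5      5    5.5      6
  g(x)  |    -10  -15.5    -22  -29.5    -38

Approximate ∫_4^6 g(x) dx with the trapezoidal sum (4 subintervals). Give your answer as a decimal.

Δx = 0.5.
T_4 = (0.5/2)·[(-10) + 2·(-15.5) + 2·(-22) + 2·(-29.5) + (-38)] = -45.5.

-45.5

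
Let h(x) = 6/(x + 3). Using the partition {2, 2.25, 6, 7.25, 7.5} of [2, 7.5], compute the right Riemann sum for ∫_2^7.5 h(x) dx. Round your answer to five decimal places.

3.66028

Subinterval widths: 0.25, 3.75, 1.25, 0.25.
Right endpoints: 2.25, 6, 7.25, 7.5.
h(2.25) = 8/7, h(6) = 2/3, h(7.25) = 24/41, h(7.5) = 4/7.
Sum = Σ Δx_i · h(x_i).
Sum ≈ 3.66028.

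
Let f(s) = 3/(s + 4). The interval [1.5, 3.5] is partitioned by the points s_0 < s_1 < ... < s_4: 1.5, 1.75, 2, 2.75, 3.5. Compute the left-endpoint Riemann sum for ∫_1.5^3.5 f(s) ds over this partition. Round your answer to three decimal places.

Subinterval widths: 0.25, 0.25, 0.75, 0.75.
Left endpoints: 1.5, 1.75, 2, 2.75.
f(1.5) = 6/11, f(1.75) = 12/23, f(2) = 0.5, f(2.75) = 4/9.
Sum = Σ Δs_i · f(s_i).
Sum ≈ 0.975.

0.975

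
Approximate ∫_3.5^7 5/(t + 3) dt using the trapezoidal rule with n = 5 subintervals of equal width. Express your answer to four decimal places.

2.1567

Δt = (7 − 3.5)/5 = 0.7.
f(3.5) = 10/13, f(4.2) = 25/36, f(4.9) = 50/79, f(5.6) = 25/43, f(6.3) = 50/93, f(7) = 0.5.
T_5 = (Δt/2)·[f(t_0) + 2f(t_1) + ... + 2f(t_{4}) + f(t_5)].
Sum ≈ 2.1567.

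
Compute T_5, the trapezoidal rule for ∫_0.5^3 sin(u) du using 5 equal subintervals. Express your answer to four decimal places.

Δu = (3 − 0.5)/5 = 0.5.
f(0.5) ≈ 0.4794, f(1) ≈ 0.8415, f(1.5) ≈ 0.9975, f(2) ≈ 0.9093, f(2.5) ≈ 0.5985, f(3) ≈ 0.1411.
T_5 = (Δu/2)·[f(u_0) + 2f(u_1) + ... + 2f(u_{4}) + f(u_5)].
Sum ≈ 1.8285.

1.8285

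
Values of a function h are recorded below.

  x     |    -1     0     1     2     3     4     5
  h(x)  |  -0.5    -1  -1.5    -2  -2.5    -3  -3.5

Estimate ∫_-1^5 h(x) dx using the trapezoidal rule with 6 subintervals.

-12

Δx = 1.
T_6 = (1/2)·[(-0.5) + 2·(-1) + 2·(-1.5) + 2·(-2) + 2·(-2.5) + 2·(-3) + (-3.5)] = -12.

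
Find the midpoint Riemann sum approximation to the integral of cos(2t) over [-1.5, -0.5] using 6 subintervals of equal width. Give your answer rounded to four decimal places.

Δt = (-0.5 − (-1.5))/6 = 1/6.
Midpoints: -17/12, -1.25, -13/12, -11/12, -0.75, -7/12.
f(-17/12) ≈ -0.9529, f(-1.25) ≈ -0.8011, f(-13/12) ≈ -0.5612, f(-11/12) ≈ -0.2595, f(-0.75) ≈ 0.0707, f(-7/12) ≈ 0.3932.
Sum = Δt · [f(-17/12) + f(-1.25) + f(-13/12) + ...].
Sum ≈ -0.3518.

-0.3518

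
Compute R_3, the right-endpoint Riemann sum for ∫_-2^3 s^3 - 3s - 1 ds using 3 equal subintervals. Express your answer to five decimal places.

Δs = (3 − (-2))/3 = 5/3.
Right endpoints: -1/3, 4/3, 3.
f(-1/3) = -1/27, f(4/3) = -71/27, f(3) = 17.
Sum = Δs · [f(-1/3) + f(4/3) + f(3)].
Sum ≈ 23.88889.

23.88889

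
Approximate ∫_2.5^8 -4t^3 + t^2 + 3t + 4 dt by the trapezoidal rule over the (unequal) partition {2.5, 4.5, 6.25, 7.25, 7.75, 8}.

-3909.671875

Subinterval widths: 2, 1.75, 1, 0.5, 0.25.
f(2.5) = -44.75, f(4.5) = -326.75, f(6.25) = -914.75, f(7.25) = -1446, f(7.75) = -1774.625, f(8) = -1956.
On each subinterval the trapezoid contributes (Δt_i/2)·[f(t_{i-1}) + f(t_i)].
Sum = -3909.671875.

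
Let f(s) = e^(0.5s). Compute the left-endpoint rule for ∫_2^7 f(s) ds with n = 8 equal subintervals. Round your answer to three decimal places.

51.789

Δs = (7 − 2)/8 = 0.625.
Left endpoints: 2, 2.625, 3.25, 3.875, 4.5, 5.125, 5.75, 6.375.
f(2) ≈ 2.718, f(2.625) ≈ 3.715, f(3.25) ≈ 5.078, f(3.875) ≈ 6.941, f(4.5) ≈ 9.488, f(5.125) ≈ 12.968, f(5.75) ≈ 17.725, f(6.375) ≈ 24.228.
Sum = Δs · [f(2) + f(2.625) + f(3.25) + ...].
Sum ≈ 51.789.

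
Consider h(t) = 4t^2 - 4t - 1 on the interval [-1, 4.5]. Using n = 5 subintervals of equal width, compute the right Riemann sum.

113.52

Δt = (4.5 − (-1))/5 = 1.1.
Right endpoints: 0.1, 1.2, 2.3, 3.4, 4.5.
h(0.1) = -1.36, h(1.2) = -0.04, h(2.3) = 10.96, h(3.4) = 31.64, h(4.5) = 62.
Sum = Δt · [h(0.1) + h(1.2) + h(2.3) + h(3.4) + h(4.5)].
Sum = 113.52.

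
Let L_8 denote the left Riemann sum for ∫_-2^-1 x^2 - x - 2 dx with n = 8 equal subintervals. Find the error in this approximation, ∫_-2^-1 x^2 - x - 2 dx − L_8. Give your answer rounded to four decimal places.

-0.2526

Exact integral: ∫_-2^-1 f(x) dx ≈ 1.833333.
L_8 = 2.0859375.
Error ≈ 1.833333 − 2.0859375 ≈ -0.2526.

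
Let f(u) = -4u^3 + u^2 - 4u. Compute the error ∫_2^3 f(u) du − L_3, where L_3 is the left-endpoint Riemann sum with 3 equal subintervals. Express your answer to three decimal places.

Exact integral: ∫_2^3 f(u) du ≈ -68.66667.
L_3 ≈ -56.70370.
Error ≈ -68.66667 − (-56.70370) ≈ -11.963.

-11.963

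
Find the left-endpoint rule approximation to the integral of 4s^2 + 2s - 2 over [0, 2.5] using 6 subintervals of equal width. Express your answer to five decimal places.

Δs = (2.5 − 0)/6 = 5/12.
Left endpoints: 0, 5/12, 5/6, 1.25, 5/3, 25/12.
f(0) = -2, f(5/12) = -17/36, f(5/6) = 22/9, f(1.25) = 6.75, f(5/3) = 112/9, f(25/12) = 703/36.
Sum = Δs · [f(0) + f(5/12) + f(5/6) + ...].
Sum ≈ 16.12269.

16.12269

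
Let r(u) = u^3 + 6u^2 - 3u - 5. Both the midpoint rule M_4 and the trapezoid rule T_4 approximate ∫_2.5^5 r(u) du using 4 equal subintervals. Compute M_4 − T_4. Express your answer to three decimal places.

-4.211

M_4 ≈ 323.20557.
T_4 ≈ 327.41699.
M_4 − T_4 ≈ -4.211.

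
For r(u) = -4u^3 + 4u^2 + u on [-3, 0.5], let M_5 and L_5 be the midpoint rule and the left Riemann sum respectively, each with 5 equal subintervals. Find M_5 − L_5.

M_5 = 110.01375.
L_5 = 167.16.
M_5 − L_5 = -57.14625.

-57.14625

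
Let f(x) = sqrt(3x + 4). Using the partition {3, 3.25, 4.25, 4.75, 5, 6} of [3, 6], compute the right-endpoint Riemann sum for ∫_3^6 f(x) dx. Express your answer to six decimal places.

Subinterval widths: 0.25, 1, 0.5, 0.25, 1.
Right endpoints: 3.25, 4.25, 4.75, 5, 6.
f(3.25) ≈ 3.708099, f(4.25) ≈ 4.092676, f(4.75) ≈ 4.272002, f(5) ≈ 4.358899, f(6) ≈ 4.690416.
Sum = Σ Δx_i · f(x_i).
Sum ≈ 12.935843.

12.935843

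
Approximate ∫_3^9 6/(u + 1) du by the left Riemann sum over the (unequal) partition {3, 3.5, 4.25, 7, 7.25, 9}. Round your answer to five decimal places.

Subinterval widths: 0.5, 0.75, 2.75, 0.25, 1.75.
Left endpoints: 3, 3.5, 4.25, 7, 7.25.
f(3) = 1.5, f(3.5) = 4/3, f(4.25) = 8/7, f(7) = 0.75, f(7.25) = 8/11.
Sum = Σ Δu_i · f(u_i).
Sum ≈ 6.35308.

6.35308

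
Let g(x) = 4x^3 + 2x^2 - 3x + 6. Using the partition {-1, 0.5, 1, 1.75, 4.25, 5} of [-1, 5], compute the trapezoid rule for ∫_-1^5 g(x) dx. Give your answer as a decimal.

811.96875

Subinterval widths: 1.5, 0.5, 0.75, 2.5, 0.75.
g(-1) = 7, g(0.5) = 5.5, g(1) = 9, g(1.75) = 28.3125, g(4.25) = 336.4375, g(5) = 541.
On each subinterval the trapezoid contributes (Δx_i/2)·[g(x_{i-1}) + g(x_i)].
Sum = 811.96875.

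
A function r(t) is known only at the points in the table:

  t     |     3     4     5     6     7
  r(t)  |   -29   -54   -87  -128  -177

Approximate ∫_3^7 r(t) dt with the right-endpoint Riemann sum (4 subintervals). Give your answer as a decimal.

Δt = 1.
Sum = 1·[(-54) + (-87) + (-128) + (-177)] = -446.

-446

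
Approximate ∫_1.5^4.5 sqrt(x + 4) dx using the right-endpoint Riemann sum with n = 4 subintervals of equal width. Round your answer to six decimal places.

8.133832

Δx = (4.5 − 1.5)/4 = 0.75.
Right endpoints: 2.25, 3, 3.75, 4.5.
f(2.25) ≈ 2.500000, f(3) ≈ 2.645751, f(3.75) ≈ 2.783882, f(4.5) ≈ 2.915476.
Sum = Δx · [f(2.25) + f(3) + f(3.75) + f(4.5)].
Sum ≈ 8.133832.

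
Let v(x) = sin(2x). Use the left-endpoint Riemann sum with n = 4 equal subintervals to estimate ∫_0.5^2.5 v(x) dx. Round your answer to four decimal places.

Δx = (2.5 − 0.5)/4 = 0.5.
Left endpoints: 0.5, 1, 1.5, 2.
v(0.5) ≈ 0.8415, v(1) ≈ 0.9093, v(1.5) ≈ 0.1411, v(2) ≈ -0.7568.
Sum = Δx · [v(0.5) + v(1) + v(1.5) + v(2)].
Sum ≈ 0.5675.

0.5675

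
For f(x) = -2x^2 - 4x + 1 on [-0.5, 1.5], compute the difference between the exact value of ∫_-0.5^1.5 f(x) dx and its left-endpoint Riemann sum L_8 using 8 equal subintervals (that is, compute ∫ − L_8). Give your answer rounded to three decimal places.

-1.458

Exact integral: ∫_-0.5^1.5 f(x) dx ≈ -4.33333.
L_8 = -2.875.
Error ≈ -4.33333 − (-2.875) ≈ -1.458.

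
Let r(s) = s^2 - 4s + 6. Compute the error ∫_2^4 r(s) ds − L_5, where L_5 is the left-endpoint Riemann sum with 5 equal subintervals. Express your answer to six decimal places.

0.746667

Exact integral: ∫_2^4 r(s) ds ≈ 6.66666667.
L_5 = 5.92.
Error ≈ 6.66666667 − 5.92 ≈ 0.746667.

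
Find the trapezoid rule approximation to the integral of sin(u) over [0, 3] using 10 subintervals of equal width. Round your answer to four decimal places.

1.9750

Δu = (3 − 0)/10 = 0.3.
f(0) ≈ 0.0000, f(0.3) ≈ 0.2955, f(0.6) ≈ 0.5646, f(0.9) ≈ 0.7833, f(1.2) ≈ 0.9320, f(1.5) ≈ 0.9975, f(1.8) ≈ 0.9738, f(2.1) ≈ 0.8632, f(2.4) ≈ 0.6755, f(2.7) ≈ 0.4274, f(3) ≈ 0.1411.
T_10 = (Δu/2)·[f(u_0) + 2f(u_1) + ... + 2f(u_{9}) + f(u_10)].
Sum ≈ 1.9750.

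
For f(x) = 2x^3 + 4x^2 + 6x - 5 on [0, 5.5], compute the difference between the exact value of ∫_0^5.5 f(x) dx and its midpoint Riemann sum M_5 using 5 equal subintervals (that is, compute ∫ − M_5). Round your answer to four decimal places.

Exact integral: ∫_0^5.5 f(x) dx ≈ 742.614583.
M_5 = 731.245625.
Error ≈ 742.614583 − 731.245625 ≈ 11.3690.

11.3690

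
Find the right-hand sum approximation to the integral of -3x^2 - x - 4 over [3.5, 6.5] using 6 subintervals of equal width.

Δx = (6.5 − 3.5)/6 = 0.5.
Right endpoints: 4, 4.5, 5, 5.5, 6, 6.5.
f(4) = -56, f(4.5) = -69.25, f(5) = -84, f(5.5) = -100.25, f(6) = -118, f(6.5) = -137.25.
Sum = Δx · [f(4) + f(4.5) + f(5) + ...].
Sum = -282.375.

-282.375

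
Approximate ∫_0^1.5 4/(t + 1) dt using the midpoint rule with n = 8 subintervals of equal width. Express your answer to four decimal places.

Δt = (1.5 − 0)/8 = 0.1875.
Midpoints: 0.09375, 0.28125, 0.46875, 0.65625, 0.84375, 1.03125, 1.21875, 1.40625.
f(0.09375) = 128/35, f(0.28125) = 128/41, f(0.46875) = 128/47, f(0.65625) = 128/53, f(0.84375) = 128/59, f(1.03125) = 128/65, f(1.21875) = 128/71, f(1.40625) = 128/77.
Sum = Δt · [f(0.09375) + f(0.28125) + f(0.46875) + ...].
Sum ≈ 3.6603.

3.6603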